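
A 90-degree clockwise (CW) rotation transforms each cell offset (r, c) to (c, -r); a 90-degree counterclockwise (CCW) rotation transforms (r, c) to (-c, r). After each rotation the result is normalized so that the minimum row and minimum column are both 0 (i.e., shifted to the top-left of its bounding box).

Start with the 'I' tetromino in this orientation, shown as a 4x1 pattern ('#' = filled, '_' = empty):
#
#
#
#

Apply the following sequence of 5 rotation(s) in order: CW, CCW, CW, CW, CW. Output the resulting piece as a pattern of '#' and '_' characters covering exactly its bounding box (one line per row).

Start:
#
#
#
#
After rotation 1 (CW):
####
After rotation 2 (CCW):
#
#
#
#
After rotation 3 (CW):
####
After rotation 4 (CW):
#
#
#
#
After rotation 5 (CW):
####

Answer: ####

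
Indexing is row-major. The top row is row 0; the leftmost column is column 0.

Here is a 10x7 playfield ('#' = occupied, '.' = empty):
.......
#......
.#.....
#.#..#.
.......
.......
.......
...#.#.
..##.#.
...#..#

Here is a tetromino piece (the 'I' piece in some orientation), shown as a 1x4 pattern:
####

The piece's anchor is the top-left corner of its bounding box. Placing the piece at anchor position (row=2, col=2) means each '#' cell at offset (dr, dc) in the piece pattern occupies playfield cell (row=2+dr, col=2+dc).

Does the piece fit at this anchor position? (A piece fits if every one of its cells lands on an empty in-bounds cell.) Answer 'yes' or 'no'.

Check each piece cell at anchor (2, 2):
  offset (0,0) -> (2,2): empty -> OK
  offset (0,1) -> (2,3): empty -> OK
  offset (0,2) -> (2,4): empty -> OK
  offset (0,3) -> (2,5): empty -> OK
All cells valid: yes

Answer: yes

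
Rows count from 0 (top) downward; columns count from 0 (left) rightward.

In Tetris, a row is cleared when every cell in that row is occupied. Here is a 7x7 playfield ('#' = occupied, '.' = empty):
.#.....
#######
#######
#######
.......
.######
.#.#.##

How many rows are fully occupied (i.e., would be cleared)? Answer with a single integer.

Check each row:
  row 0: 6 empty cells -> not full
  row 1: 0 empty cells -> FULL (clear)
  row 2: 0 empty cells -> FULL (clear)
  row 3: 0 empty cells -> FULL (clear)
  row 4: 7 empty cells -> not full
  row 5: 1 empty cell -> not full
  row 6: 3 empty cells -> not full
Total rows cleared: 3

Answer: 3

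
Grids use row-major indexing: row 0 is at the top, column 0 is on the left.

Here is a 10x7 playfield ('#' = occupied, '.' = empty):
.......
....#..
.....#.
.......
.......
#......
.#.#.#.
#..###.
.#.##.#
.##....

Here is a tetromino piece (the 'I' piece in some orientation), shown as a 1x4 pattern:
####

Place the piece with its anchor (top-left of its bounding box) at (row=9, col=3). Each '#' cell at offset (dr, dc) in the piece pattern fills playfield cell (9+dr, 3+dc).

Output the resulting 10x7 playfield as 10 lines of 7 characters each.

Answer: .......
....#..
.....#.
.......
.......
#......
.#.#.#.
#..###.
.#.##.#
.######

Derivation:
Fill (9+0,3+0) = (9,3)
Fill (9+0,3+1) = (9,4)
Fill (9+0,3+2) = (9,5)
Fill (9+0,3+3) = (9,6)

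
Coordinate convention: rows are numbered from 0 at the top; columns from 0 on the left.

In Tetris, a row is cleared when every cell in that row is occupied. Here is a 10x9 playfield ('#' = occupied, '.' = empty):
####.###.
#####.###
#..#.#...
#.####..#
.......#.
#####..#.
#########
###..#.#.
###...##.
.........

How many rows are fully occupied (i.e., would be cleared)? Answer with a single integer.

Answer: 1

Derivation:
Check each row:
  row 0: 2 empty cells -> not full
  row 1: 1 empty cell -> not full
  row 2: 6 empty cells -> not full
  row 3: 3 empty cells -> not full
  row 4: 8 empty cells -> not full
  row 5: 3 empty cells -> not full
  row 6: 0 empty cells -> FULL (clear)
  row 7: 4 empty cells -> not full
  row 8: 4 empty cells -> not full
  row 9: 9 empty cells -> not full
Total rows cleared: 1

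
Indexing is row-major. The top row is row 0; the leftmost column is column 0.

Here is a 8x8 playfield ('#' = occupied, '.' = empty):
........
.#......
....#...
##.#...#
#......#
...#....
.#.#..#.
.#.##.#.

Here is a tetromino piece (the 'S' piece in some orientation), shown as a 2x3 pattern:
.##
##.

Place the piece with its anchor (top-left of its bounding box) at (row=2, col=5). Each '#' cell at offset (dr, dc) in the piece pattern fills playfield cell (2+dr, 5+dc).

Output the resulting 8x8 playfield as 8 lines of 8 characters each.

Fill (2+0,5+1) = (2,6)
Fill (2+0,5+2) = (2,7)
Fill (2+1,5+0) = (3,5)
Fill (2+1,5+1) = (3,6)

Answer: ........
.#......
....#.##
##.#.###
#......#
...#....
.#.#..#.
.#.##.#.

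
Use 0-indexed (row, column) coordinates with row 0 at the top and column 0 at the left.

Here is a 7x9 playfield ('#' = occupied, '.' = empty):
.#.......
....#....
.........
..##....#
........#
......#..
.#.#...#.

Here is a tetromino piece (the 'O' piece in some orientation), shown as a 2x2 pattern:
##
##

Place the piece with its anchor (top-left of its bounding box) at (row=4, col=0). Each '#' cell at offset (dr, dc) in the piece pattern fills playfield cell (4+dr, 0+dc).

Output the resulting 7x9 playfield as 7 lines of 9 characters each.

Fill (4+0,0+0) = (4,0)
Fill (4+0,0+1) = (4,1)
Fill (4+1,0+0) = (5,0)
Fill (4+1,0+1) = (5,1)

Answer: .#.......
....#....
.........
..##....#
##......#
##....#..
.#.#...#.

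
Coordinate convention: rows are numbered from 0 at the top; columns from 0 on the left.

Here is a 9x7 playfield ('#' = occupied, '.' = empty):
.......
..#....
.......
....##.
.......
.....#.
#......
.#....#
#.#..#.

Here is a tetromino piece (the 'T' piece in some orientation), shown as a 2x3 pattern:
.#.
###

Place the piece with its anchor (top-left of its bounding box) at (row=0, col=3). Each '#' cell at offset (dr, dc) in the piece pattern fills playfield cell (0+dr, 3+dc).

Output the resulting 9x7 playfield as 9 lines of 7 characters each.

Fill (0+0,3+1) = (0,4)
Fill (0+1,3+0) = (1,3)
Fill (0+1,3+1) = (1,4)
Fill (0+1,3+2) = (1,5)

Answer: ....#..
..####.
.......
....##.
.......
.....#.
#......
.#....#
#.#..#.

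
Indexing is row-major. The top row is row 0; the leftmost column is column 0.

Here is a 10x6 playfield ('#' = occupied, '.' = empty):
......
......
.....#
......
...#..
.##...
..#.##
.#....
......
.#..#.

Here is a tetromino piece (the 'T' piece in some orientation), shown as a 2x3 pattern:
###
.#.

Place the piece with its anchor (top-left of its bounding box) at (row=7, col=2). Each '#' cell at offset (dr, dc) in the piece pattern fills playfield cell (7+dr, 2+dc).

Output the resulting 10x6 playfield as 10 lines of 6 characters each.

Answer: ......
......
.....#
......
...#..
.##...
..#.##
.####.
...#..
.#..#.

Derivation:
Fill (7+0,2+0) = (7,2)
Fill (7+0,2+1) = (7,3)
Fill (7+0,2+2) = (7,4)
Fill (7+1,2+1) = (8,3)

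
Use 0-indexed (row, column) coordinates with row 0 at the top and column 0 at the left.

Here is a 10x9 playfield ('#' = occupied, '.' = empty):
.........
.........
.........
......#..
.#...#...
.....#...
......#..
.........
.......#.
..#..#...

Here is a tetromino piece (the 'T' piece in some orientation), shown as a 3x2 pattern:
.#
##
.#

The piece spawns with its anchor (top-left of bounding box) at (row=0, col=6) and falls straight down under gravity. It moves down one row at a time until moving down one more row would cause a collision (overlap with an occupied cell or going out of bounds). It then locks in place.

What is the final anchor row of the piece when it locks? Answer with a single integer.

Answer: 1

Derivation:
Spawn at (row=0, col=6). Try each row:
  row 0: fits
  row 1: fits
  row 2: blocked -> lock at row 1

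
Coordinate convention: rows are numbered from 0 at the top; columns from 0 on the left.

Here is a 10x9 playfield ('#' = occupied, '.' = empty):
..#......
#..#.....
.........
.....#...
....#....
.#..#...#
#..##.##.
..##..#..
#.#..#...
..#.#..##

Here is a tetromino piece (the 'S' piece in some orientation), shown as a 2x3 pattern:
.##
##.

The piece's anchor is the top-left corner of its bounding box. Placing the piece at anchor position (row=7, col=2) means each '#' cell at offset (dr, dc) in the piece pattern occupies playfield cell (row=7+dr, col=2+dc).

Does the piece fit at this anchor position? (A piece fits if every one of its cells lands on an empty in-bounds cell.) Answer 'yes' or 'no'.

Answer: no

Derivation:
Check each piece cell at anchor (7, 2):
  offset (0,1) -> (7,3): occupied ('#') -> FAIL
  offset (0,2) -> (7,4): empty -> OK
  offset (1,0) -> (8,2): occupied ('#') -> FAIL
  offset (1,1) -> (8,3): empty -> OK
All cells valid: no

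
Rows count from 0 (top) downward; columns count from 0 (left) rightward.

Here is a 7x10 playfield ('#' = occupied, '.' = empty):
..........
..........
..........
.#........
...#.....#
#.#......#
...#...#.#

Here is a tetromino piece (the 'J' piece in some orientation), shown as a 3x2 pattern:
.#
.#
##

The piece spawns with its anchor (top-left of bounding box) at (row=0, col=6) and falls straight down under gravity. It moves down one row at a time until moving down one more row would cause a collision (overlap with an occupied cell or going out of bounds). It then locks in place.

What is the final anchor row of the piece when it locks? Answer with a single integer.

Spawn at (row=0, col=6). Try each row:
  row 0: fits
  row 1: fits
  row 2: fits
  row 3: fits
  row 4: blocked -> lock at row 3

Answer: 3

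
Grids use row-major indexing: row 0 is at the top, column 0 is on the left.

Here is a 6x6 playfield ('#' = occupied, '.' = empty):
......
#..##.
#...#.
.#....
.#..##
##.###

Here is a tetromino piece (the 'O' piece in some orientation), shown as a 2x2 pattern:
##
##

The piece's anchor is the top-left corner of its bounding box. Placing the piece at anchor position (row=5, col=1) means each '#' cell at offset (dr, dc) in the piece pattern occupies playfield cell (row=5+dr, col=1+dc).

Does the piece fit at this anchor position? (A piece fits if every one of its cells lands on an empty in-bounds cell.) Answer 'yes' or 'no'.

Answer: no

Derivation:
Check each piece cell at anchor (5, 1):
  offset (0,0) -> (5,1): occupied ('#') -> FAIL
  offset (0,1) -> (5,2): empty -> OK
  offset (1,0) -> (6,1): out of bounds -> FAIL
  offset (1,1) -> (6,2): out of bounds -> FAIL
All cells valid: no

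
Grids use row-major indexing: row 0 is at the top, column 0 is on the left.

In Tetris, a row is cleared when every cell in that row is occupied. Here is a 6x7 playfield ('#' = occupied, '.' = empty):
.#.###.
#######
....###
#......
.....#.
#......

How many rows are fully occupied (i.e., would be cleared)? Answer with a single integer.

Check each row:
  row 0: 3 empty cells -> not full
  row 1: 0 empty cells -> FULL (clear)
  row 2: 4 empty cells -> not full
  row 3: 6 empty cells -> not full
  row 4: 6 empty cells -> not full
  row 5: 6 empty cells -> not full
Total rows cleared: 1

Answer: 1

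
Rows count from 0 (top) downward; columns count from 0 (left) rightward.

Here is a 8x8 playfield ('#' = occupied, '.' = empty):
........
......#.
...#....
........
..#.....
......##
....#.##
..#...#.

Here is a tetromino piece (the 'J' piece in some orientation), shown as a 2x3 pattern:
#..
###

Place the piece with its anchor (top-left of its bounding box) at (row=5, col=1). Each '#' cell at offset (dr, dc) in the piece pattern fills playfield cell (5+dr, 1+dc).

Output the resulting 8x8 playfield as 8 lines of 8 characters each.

Fill (5+0,1+0) = (5,1)
Fill (5+1,1+0) = (6,1)
Fill (5+1,1+1) = (6,2)
Fill (5+1,1+2) = (6,3)

Answer: ........
......#.
...#....
........
..#.....
.#....##
.####.##
..#...#.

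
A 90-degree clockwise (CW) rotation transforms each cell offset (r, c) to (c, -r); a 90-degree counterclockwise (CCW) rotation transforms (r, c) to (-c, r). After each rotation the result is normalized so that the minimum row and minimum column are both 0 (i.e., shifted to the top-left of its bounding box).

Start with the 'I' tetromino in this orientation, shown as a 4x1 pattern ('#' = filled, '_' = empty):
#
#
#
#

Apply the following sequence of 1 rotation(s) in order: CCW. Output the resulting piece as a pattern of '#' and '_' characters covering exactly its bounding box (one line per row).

Start:
#
#
#
#
After rotation 1 (CCW):
####

Answer: ####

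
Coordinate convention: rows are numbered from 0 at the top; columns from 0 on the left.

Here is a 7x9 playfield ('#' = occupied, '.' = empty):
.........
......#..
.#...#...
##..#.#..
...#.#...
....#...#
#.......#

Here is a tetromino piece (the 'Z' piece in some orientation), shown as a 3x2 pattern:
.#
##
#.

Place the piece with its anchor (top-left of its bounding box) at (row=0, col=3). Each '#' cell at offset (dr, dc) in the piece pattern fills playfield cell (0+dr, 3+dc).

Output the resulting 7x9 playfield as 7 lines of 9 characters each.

Fill (0+0,3+1) = (0,4)
Fill (0+1,3+0) = (1,3)
Fill (0+1,3+1) = (1,4)
Fill (0+2,3+0) = (2,3)

Answer: ....#....
...##.#..
.#.#.#...
##..#.#..
...#.#...
....#...#
#.......#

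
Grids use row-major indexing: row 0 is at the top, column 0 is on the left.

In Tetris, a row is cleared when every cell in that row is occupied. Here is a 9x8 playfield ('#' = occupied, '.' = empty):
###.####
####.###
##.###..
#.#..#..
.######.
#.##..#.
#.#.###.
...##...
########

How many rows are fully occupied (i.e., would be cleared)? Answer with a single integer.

Check each row:
  row 0: 1 empty cell -> not full
  row 1: 1 empty cell -> not full
  row 2: 3 empty cells -> not full
  row 3: 5 empty cells -> not full
  row 4: 2 empty cells -> not full
  row 5: 4 empty cells -> not full
  row 6: 3 empty cells -> not full
  row 7: 6 empty cells -> not full
  row 8: 0 empty cells -> FULL (clear)
Total rows cleared: 1

Answer: 1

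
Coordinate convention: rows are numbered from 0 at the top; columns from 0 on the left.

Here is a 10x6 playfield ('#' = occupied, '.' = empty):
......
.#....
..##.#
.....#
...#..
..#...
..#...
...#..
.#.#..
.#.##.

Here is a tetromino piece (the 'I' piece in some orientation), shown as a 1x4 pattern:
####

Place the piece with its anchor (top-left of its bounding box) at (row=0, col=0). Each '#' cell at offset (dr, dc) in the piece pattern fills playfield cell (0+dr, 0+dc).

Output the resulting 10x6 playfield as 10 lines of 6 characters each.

Fill (0+0,0+0) = (0,0)
Fill (0+0,0+1) = (0,1)
Fill (0+0,0+2) = (0,2)
Fill (0+0,0+3) = (0,3)

Answer: ####..
.#....
..##.#
.....#
...#..
..#...
..#...
...#..
.#.#..
.#.##.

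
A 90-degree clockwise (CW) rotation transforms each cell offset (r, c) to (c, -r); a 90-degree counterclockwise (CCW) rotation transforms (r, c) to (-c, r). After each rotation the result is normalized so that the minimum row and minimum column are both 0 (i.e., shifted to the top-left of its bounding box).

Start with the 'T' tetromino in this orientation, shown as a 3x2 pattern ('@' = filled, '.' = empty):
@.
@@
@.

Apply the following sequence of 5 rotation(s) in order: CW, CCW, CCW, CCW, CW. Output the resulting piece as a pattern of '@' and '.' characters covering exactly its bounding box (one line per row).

Start:
@.
@@
@.
After rotation 1 (CW):
@@@
.@.
After rotation 2 (CCW):
@.
@@
@.
After rotation 3 (CCW):
.@.
@@@
After rotation 4 (CCW):
.@
@@
.@
After rotation 5 (CW):
.@.
@@@

Answer: .@.
@@@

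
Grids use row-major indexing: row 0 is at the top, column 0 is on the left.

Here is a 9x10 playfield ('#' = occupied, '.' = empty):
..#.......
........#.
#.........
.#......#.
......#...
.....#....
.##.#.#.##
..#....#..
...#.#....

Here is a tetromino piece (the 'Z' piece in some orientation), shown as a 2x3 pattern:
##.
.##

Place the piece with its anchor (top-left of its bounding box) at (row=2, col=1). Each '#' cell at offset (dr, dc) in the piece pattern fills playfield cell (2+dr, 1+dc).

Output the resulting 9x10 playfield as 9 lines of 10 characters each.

Answer: ..#.......
........#.
###.......
.###....#.
......#...
.....#....
.##.#.#.##
..#....#..
...#.#....

Derivation:
Fill (2+0,1+0) = (2,1)
Fill (2+0,1+1) = (2,2)
Fill (2+1,1+1) = (3,2)
Fill (2+1,1+2) = (3,3)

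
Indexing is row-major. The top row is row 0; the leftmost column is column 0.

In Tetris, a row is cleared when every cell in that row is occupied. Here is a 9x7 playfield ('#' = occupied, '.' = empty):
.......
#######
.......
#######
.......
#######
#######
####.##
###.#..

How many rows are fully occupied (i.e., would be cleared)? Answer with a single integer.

Check each row:
  row 0: 7 empty cells -> not full
  row 1: 0 empty cells -> FULL (clear)
  row 2: 7 empty cells -> not full
  row 3: 0 empty cells -> FULL (clear)
  row 4: 7 empty cells -> not full
  row 5: 0 empty cells -> FULL (clear)
  row 6: 0 empty cells -> FULL (clear)
  row 7: 1 empty cell -> not full
  row 8: 3 empty cells -> not full
Total rows cleared: 4

Answer: 4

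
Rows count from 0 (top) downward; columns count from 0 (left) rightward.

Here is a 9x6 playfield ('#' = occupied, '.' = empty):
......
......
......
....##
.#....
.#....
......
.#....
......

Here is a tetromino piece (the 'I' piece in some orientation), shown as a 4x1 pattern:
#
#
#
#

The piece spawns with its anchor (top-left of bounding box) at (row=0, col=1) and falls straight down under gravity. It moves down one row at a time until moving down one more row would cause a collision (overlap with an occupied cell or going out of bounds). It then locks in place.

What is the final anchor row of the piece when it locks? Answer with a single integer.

Answer: 0

Derivation:
Spawn at (row=0, col=1). Try each row:
  row 0: fits
  row 1: blocked -> lock at row 0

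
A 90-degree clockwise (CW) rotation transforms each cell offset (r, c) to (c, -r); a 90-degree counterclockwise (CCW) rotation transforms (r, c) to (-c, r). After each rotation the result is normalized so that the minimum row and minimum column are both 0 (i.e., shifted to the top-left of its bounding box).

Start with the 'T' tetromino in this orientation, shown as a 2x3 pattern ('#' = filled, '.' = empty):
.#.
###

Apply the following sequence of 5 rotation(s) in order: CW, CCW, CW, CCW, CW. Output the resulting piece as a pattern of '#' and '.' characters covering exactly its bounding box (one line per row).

Start:
.#.
###
After rotation 1 (CW):
#.
##
#.
After rotation 2 (CCW):
.#.
###
After rotation 3 (CW):
#.
##
#.
After rotation 4 (CCW):
.#.
###
After rotation 5 (CW):
#.
##
#.

Answer: #.
##
#.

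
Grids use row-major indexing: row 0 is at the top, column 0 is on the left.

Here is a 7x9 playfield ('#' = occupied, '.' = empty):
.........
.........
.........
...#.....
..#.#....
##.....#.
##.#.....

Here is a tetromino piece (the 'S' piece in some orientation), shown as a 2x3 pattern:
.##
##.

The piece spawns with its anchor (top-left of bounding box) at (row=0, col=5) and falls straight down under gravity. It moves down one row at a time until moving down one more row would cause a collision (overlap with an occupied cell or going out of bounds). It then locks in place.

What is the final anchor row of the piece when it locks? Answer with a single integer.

Spawn at (row=0, col=5). Try each row:
  row 0: fits
  row 1: fits
  row 2: fits
  row 3: fits
  row 4: fits
  row 5: blocked -> lock at row 4

Answer: 4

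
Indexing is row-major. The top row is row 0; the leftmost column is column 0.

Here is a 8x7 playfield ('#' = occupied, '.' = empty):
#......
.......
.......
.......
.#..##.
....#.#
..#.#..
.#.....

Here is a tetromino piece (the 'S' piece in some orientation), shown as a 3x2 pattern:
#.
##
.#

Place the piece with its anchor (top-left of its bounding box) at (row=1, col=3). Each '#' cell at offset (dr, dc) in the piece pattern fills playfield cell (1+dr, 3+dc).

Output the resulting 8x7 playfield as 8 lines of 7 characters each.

Answer: #......
...#...
...##..
....#..
.#..##.
....#.#
..#.#..
.#.....

Derivation:
Fill (1+0,3+0) = (1,3)
Fill (1+1,3+0) = (2,3)
Fill (1+1,3+1) = (2,4)
Fill (1+2,3+1) = (3,4)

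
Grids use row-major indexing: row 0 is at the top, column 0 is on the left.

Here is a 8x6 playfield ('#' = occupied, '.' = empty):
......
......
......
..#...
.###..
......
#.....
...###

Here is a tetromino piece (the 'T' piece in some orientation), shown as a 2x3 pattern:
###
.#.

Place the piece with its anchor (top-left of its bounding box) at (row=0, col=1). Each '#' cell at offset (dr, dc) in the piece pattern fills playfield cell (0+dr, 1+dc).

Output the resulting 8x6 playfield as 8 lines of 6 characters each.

Fill (0+0,1+0) = (0,1)
Fill (0+0,1+1) = (0,2)
Fill (0+0,1+2) = (0,3)
Fill (0+1,1+1) = (1,2)

Answer: .###..
..#...
......
..#...
.###..
......
#.....
...###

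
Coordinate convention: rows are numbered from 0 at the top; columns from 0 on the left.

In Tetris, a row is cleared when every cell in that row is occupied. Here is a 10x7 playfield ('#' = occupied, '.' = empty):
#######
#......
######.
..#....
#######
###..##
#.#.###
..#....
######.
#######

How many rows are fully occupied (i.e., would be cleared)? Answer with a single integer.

Check each row:
  row 0: 0 empty cells -> FULL (clear)
  row 1: 6 empty cells -> not full
  row 2: 1 empty cell -> not full
  row 3: 6 empty cells -> not full
  row 4: 0 empty cells -> FULL (clear)
  row 5: 2 empty cells -> not full
  row 6: 2 empty cells -> not full
  row 7: 6 empty cells -> not full
  row 8: 1 empty cell -> not full
  row 9: 0 empty cells -> FULL (clear)
Total rows cleared: 3

Answer: 3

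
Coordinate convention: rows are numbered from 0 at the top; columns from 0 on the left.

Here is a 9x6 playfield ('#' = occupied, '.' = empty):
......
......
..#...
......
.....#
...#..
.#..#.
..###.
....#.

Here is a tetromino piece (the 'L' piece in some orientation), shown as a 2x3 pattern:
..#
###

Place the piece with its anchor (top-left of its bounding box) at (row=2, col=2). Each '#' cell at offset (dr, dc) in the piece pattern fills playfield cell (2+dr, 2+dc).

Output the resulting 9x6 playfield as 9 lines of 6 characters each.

Answer: ......
......
..#.#.
..###.
.....#
...#..
.#..#.
..###.
....#.

Derivation:
Fill (2+0,2+2) = (2,4)
Fill (2+1,2+0) = (3,2)
Fill (2+1,2+1) = (3,3)
Fill (2+1,2+2) = (3,4)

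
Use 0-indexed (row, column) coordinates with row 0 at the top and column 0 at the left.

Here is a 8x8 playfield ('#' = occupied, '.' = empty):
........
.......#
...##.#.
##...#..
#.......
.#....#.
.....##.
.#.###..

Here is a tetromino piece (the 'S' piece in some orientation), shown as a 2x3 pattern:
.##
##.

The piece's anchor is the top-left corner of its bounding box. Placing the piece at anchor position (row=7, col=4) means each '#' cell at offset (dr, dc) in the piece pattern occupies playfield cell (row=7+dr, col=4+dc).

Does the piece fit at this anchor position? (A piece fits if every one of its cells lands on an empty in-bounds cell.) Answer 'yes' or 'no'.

Check each piece cell at anchor (7, 4):
  offset (0,1) -> (7,5): occupied ('#') -> FAIL
  offset (0,2) -> (7,6): empty -> OK
  offset (1,0) -> (8,4): out of bounds -> FAIL
  offset (1,1) -> (8,5): out of bounds -> FAIL
All cells valid: no

Answer: no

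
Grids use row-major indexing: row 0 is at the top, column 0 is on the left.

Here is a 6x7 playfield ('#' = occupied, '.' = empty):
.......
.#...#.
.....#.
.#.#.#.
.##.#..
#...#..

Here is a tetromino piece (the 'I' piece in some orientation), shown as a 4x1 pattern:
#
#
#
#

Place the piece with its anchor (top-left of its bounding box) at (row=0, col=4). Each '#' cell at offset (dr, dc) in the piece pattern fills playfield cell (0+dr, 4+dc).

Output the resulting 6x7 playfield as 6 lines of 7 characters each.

Fill (0+0,4+0) = (0,4)
Fill (0+1,4+0) = (1,4)
Fill (0+2,4+0) = (2,4)
Fill (0+3,4+0) = (3,4)

Answer: ....#..
.#..##.
....##.
.#.###.
.##.#..
#...#..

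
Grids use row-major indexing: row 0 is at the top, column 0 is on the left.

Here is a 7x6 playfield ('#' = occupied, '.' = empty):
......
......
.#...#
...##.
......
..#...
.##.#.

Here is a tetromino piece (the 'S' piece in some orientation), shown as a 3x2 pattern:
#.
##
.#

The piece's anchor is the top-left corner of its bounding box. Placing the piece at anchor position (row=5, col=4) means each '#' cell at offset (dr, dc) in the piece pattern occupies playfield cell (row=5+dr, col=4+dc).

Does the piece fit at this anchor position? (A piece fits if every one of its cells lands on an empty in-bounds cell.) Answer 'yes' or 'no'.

Check each piece cell at anchor (5, 4):
  offset (0,0) -> (5,4): empty -> OK
  offset (1,0) -> (6,4): occupied ('#') -> FAIL
  offset (1,1) -> (6,5): empty -> OK
  offset (2,1) -> (7,5): out of bounds -> FAIL
All cells valid: no

Answer: no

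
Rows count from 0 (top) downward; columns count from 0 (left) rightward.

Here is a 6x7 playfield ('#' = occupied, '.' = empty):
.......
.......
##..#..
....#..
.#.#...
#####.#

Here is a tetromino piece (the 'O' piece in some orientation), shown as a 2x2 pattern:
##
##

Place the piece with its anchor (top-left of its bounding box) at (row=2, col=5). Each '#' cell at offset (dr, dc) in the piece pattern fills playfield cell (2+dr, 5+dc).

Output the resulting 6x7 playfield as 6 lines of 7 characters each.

Fill (2+0,5+0) = (2,5)
Fill (2+0,5+1) = (2,6)
Fill (2+1,5+0) = (3,5)
Fill (2+1,5+1) = (3,6)

Answer: .......
.......
##..###
....###
.#.#...
#####.#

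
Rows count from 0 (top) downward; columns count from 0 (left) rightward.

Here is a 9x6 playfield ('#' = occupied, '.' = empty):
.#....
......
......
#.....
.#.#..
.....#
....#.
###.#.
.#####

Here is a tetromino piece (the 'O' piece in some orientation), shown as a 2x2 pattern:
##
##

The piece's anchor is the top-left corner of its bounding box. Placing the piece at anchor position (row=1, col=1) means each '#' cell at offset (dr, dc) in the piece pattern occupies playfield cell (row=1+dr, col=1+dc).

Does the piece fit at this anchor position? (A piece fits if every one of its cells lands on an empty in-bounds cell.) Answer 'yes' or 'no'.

Check each piece cell at anchor (1, 1):
  offset (0,0) -> (1,1): empty -> OK
  offset (0,1) -> (1,2): empty -> OK
  offset (1,0) -> (2,1): empty -> OK
  offset (1,1) -> (2,2): empty -> OK
All cells valid: yes

Answer: yes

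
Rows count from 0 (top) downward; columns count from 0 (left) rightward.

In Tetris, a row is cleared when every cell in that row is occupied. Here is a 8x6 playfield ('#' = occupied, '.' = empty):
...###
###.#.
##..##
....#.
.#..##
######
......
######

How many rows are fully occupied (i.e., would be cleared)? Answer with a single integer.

Check each row:
  row 0: 3 empty cells -> not full
  row 1: 2 empty cells -> not full
  row 2: 2 empty cells -> not full
  row 3: 5 empty cells -> not full
  row 4: 3 empty cells -> not full
  row 5: 0 empty cells -> FULL (clear)
  row 6: 6 empty cells -> not full
  row 7: 0 empty cells -> FULL (clear)
Total rows cleared: 2

Answer: 2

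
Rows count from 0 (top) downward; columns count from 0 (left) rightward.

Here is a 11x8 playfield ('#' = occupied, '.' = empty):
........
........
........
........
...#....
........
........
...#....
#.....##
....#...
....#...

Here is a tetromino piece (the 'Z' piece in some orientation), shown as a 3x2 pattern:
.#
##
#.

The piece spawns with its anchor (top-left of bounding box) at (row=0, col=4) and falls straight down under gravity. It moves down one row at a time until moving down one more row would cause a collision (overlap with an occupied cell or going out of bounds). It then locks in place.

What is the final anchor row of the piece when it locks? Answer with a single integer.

Answer: 6

Derivation:
Spawn at (row=0, col=4). Try each row:
  row 0: fits
  row 1: fits
  row 2: fits
  row 3: fits
  row 4: fits
  row 5: fits
  row 6: fits
  row 7: blocked -> lock at row 6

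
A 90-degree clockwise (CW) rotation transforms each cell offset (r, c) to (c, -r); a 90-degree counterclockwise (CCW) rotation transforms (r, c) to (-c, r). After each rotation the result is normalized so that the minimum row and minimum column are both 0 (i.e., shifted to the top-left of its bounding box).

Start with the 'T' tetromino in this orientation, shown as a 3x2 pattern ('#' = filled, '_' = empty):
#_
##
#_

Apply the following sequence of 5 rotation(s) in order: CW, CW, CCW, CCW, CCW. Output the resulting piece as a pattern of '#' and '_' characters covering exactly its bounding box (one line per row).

Answer: _#_
###

Derivation:
Start:
#_
##
#_
After rotation 1 (CW):
###
_#_
After rotation 2 (CW):
_#
##
_#
After rotation 3 (CCW):
###
_#_
After rotation 4 (CCW):
#_
##
#_
After rotation 5 (CCW):
_#_
###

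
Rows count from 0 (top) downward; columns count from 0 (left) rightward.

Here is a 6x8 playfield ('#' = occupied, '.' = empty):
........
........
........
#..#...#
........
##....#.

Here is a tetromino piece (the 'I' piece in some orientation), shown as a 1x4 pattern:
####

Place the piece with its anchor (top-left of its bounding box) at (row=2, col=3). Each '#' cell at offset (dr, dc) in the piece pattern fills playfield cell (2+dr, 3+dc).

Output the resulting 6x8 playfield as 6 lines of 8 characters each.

Answer: ........
........
...####.
#..#...#
........
##....#.

Derivation:
Fill (2+0,3+0) = (2,3)
Fill (2+0,3+1) = (2,4)
Fill (2+0,3+2) = (2,5)
Fill (2+0,3+3) = (2,6)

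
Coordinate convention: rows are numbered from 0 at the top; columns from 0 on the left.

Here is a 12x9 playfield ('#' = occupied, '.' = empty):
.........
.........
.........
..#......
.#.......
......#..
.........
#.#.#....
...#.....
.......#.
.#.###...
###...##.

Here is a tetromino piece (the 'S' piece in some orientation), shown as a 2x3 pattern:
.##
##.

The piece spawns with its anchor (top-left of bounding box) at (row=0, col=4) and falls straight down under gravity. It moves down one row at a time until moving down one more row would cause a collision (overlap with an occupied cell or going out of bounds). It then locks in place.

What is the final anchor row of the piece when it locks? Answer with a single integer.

Spawn at (row=0, col=4). Try each row:
  row 0: fits
  row 1: fits
  row 2: fits
  row 3: fits
  row 4: fits
  row 5: blocked -> lock at row 4

Answer: 4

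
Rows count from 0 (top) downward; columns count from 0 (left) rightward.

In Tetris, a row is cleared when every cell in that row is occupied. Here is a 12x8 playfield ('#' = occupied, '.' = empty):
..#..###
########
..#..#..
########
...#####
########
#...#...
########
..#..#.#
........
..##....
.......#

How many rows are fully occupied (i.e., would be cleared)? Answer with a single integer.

Answer: 4

Derivation:
Check each row:
  row 0: 4 empty cells -> not full
  row 1: 0 empty cells -> FULL (clear)
  row 2: 6 empty cells -> not full
  row 3: 0 empty cells -> FULL (clear)
  row 4: 3 empty cells -> not full
  row 5: 0 empty cells -> FULL (clear)
  row 6: 6 empty cells -> not full
  row 7: 0 empty cells -> FULL (clear)
  row 8: 5 empty cells -> not full
  row 9: 8 empty cells -> not full
  row 10: 6 empty cells -> not full
  row 11: 7 empty cells -> not full
Total rows cleared: 4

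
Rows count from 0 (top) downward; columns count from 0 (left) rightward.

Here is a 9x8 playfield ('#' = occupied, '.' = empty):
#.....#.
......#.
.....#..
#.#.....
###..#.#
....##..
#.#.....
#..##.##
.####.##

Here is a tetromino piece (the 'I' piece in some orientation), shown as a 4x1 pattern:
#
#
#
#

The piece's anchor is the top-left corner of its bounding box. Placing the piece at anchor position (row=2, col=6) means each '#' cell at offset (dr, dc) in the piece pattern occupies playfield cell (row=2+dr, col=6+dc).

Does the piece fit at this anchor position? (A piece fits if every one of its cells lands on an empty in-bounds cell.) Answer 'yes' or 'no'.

Check each piece cell at anchor (2, 6):
  offset (0,0) -> (2,6): empty -> OK
  offset (1,0) -> (3,6): empty -> OK
  offset (2,0) -> (4,6): empty -> OK
  offset (3,0) -> (5,6): empty -> OK
All cells valid: yes

Answer: yes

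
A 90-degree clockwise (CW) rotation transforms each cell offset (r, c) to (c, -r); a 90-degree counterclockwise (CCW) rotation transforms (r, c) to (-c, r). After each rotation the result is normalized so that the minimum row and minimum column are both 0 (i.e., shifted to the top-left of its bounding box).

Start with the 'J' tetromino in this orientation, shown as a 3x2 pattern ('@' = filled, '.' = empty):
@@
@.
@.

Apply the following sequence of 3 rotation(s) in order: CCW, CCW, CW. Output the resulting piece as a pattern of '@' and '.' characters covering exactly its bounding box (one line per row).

Answer: @..
@@@

Derivation:
Start:
@@
@.
@.
After rotation 1 (CCW):
@..
@@@
After rotation 2 (CCW):
.@
.@
@@
After rotation 3 (CW):
@..
@@@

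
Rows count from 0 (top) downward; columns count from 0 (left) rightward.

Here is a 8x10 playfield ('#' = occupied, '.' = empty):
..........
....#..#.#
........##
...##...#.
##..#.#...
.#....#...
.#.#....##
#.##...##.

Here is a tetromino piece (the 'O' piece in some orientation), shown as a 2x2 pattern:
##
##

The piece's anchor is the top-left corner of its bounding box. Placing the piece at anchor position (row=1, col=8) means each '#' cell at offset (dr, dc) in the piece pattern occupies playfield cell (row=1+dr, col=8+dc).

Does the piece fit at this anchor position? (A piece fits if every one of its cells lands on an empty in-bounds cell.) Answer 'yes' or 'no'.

Answer: no

Derivation:
Check each piece cell at anchor (1, 8):
  offset (0,0) -> (1,8): empty -> OK
  offset (0,1) -> (1,9): occupied ('#') -> FAIL
  offset (1,0) -> (2,8): occupied ('#') -> FAIL
  offset (1,1) -> (2,9): occupied ('#') -> FAIL
All cells valid: no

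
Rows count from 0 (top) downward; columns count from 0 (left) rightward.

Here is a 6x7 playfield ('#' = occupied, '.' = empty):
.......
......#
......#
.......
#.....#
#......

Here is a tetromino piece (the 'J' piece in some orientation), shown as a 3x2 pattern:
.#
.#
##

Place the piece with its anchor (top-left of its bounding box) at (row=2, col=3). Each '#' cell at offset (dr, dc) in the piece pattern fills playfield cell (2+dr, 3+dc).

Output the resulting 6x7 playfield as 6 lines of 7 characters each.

Fill (2+0,3+1) = (2,4)
Fill (2+1,3+1) = (3,4)
Fill (2+2,3+0) = (4,3)
Fill (2+2,3+1) = (4,4)

Answer: .......
......#
....#.#
....#..
#..##.#
#......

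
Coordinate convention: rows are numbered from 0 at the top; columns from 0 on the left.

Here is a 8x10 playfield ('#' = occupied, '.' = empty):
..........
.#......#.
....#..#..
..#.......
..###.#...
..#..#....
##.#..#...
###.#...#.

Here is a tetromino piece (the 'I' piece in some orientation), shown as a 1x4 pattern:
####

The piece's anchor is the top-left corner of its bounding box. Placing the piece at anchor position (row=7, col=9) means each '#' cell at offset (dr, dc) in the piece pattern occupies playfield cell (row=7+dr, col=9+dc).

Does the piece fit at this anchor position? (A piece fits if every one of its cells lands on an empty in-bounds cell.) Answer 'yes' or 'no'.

Answer: no

Derivation:
Check each piece cell at anchor (7, 9):
  offset (0,0) -> (7,9): empty -> OK
  offset (0,1) -> (7,10): out of bounds -> FAIL
  offset (0,2) -> (7,11): out of bounds -> FAIL
  offset (0,3) -> (7,12): out of bounds -> FAIL
All cells valid: no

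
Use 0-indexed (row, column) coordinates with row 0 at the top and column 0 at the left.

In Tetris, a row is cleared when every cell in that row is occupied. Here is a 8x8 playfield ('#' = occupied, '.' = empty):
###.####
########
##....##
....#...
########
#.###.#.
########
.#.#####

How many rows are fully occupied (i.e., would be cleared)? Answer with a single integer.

Answer: 3

Derivation:
Check each row:
  row 0: 1 empty cell -> not full
  row 1: 0 empty cells -> FULL (clear)
  row 2: 4 empty cells -> not full
  row 3: 7 empty cells -> not full
  row 4: 0 empty cells -> FULL (clear)
  row 5: 3 empty cells -> not full
  row 6: 0 empty cells -> FULL (clear)
  row 7: 2 empty cells -> not full
Total rows cleared: 3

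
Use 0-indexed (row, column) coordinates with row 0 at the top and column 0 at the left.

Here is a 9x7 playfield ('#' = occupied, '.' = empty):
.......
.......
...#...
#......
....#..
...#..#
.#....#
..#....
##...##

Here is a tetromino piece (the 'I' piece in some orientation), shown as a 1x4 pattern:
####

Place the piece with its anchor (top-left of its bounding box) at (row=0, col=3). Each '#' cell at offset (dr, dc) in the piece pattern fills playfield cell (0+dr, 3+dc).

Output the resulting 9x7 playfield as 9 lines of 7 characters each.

Answer: ...####
.......
...#...
#......
....#..
...#..#
.#....#
..#....
##...##

Derivation:
Fill (0+0,3+0) = (0,3)
Fill (0+0,3+1) = (0,4)
Fill (0+0,3+2) = (0,5)
Fill (0+0,3+3) = (0,6)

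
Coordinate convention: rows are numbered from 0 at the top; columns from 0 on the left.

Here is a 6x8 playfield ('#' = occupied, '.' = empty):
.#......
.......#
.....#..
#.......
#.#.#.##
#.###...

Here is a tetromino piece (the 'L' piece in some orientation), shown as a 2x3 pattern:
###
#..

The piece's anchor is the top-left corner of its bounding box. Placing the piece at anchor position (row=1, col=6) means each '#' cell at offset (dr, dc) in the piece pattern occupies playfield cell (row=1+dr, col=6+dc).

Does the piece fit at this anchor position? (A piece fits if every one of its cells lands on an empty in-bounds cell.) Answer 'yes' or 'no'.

Answer: no

Derivation:
Check each piece cell at anchor (1, 6):
  offset (0,0) -> (1,6): empty -> OK
  offset (0,1) -> (1,7): occupied ('#') -> FAIL
  offset (0,2) -> (1,8): out of bounds -> FAIL
  offset (1,0) -> (2,6): empty -> OK
All cells valid: no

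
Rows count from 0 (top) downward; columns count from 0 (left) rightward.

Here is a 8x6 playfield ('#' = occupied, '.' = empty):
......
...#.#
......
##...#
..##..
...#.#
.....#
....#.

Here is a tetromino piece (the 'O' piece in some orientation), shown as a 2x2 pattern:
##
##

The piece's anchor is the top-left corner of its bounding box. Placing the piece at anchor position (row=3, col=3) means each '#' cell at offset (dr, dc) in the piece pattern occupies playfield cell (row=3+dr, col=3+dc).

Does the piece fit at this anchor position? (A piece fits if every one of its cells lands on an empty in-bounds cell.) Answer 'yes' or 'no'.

Answer: no

Derivation:
Check each piece cell at anchor (3, 3):
  offset (0,0) -> (3,3): empty -> OK
  offset (0,1) -> (3,4): empty -> OK
  offset (1,0) -> (4,3): occupied ('#') -> FAIL
  offset (1,1) -> (4,4): empty -> OK
All cells valid: no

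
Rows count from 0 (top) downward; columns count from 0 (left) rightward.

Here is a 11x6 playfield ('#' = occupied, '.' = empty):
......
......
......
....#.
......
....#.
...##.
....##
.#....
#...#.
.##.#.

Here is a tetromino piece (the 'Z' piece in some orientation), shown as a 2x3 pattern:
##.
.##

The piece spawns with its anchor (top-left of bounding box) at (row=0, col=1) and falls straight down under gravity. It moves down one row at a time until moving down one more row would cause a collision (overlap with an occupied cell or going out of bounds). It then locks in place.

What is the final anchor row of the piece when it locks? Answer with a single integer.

Answer: 4

Derivation:
Spawn at (row=0, col=1). Try each row:
  row 0: fits
  row 1: fits
  row 2: fits
  row 3: fits
  row 4: fits
  row 5: blocked -> lock at row 4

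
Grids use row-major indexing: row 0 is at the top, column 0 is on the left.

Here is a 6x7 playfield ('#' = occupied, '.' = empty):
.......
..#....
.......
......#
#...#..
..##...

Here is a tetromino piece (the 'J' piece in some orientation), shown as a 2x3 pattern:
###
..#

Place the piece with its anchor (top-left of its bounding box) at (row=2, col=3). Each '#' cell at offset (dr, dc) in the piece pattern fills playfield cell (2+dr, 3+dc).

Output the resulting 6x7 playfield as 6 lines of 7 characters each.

Fill (2+0,3+0) = (2,3)
Fill (2+0,3+1) = (2,4)
Fill (2+0,3+2) = (2,5)
Fill (2+1,3+2) = (3,5)

Answer: .......
..#....
...###.
.....##
#...#..
..##...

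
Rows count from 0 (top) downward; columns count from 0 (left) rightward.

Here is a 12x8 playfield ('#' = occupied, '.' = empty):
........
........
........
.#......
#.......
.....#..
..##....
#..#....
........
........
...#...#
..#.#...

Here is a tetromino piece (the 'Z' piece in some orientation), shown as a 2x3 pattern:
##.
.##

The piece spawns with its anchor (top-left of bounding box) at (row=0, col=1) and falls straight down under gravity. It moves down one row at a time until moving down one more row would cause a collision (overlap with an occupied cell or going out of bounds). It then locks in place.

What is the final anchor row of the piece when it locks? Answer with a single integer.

Spawn at (row=0, col=1). Try each row:
  row 0: fits
  row 1: fits
  row 2: fits
  row 3: blocked -> lock at row 2

Answer: 2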